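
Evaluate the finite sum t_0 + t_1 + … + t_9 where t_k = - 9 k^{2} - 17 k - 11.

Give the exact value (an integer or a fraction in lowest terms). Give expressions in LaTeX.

Σ = -3440

r(k) = (9*k**2 + 35*k + 37)/(9*k**2 + 17*k + 11) after simplifying.
Gosper form: A/B · C(k+1)/C(k) with A=1, B=1, C=k**2 + 17*k/9 + 11/9.
Key eq: (1)·f(k+1) = (1)·f(k) + (k**2 + 17*k/9 + 11/9).
Bound: deg f ≤ 3.
Coefficient equations give f(k) = k*(3*k**2 + 4*k + 4)/9.
So s_k = (B(k−1)f/C)·t_k = (k*(3*k**2 + 4*k + 4)/(9*k**2 + 17*k + 11))·t_k = k*(-3*k**2 - 4*k - 4).
Verify: -9*k**2 - 17*k - 11 matches t_k.
Sum = s_(10) − s_(0); s_(10) = -3440, s_(0) = 0 ⇒ -3440.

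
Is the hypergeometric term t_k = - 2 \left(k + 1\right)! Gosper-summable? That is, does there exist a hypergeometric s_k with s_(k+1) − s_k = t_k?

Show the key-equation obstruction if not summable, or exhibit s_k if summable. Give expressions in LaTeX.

No — key equation has no polynomial f.

r(k) = k + 2 after simplifying.
Normal form (A,B,C) = (k + 2, 1, 1).
Set up (k + 2)·f(k+1) − (1)·f(k) − (1) = 0.
d = -1 from the (1,0,0) case.
deg f ≤ -1 is impossible — no certificate.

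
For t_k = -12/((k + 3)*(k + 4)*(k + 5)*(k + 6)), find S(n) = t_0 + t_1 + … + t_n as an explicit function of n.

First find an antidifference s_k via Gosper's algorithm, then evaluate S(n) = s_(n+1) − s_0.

Compute t_(k+1)/t_k: get (k + 3)/(k + 7).
So A=k + 3 and B=k + 7, with C=1.
Key eq: (k + 3)·f(k+1) = (k + 6)·f(k) + (1).
d = 3 from the (1,1,0) case.
Coefficient equations give f(k) = k*(k**2 + 12*k + 47)/180.
Certificate R = B(k−1)f/C = k*(k + 6)*(k**2 + 12*k + 47)/180 gives s_k = k*(-k**2 - 12*k - 47)/(15*(k + 3)*(k + 4)*(k + 5)).
Verify: -12/(k**4 + 18*k**3 + 119*k**2 + 342*k + 360) matches t_k.
Evaluate: s_(n+1) = (-n**3 - 15*n**2 - 74*n - 60)/(15*(n**3 + 15*n**2 + 74*n + 120)); subtract s_(0) = 0 ⇒ S(n) = (-n**3 - 15*n**2 - 74*n - 60)/(15*(n**3 + 15*n**2 + 74*n + 120)).

S(n) = (-n**3 - 15*n**2 - 74*n - 60)/(15*(n**3 + 15*n**2 + 74*n + 120))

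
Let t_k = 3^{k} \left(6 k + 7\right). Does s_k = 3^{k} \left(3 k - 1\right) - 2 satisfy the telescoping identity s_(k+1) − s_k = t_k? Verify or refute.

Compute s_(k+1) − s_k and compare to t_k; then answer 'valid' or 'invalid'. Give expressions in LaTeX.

valid; difference matches t_k

s_(k+1) = 3**(k + 1)*(3*k + 2) - 2
s_(k+1) − s_k = 3**k*(6*k + 7)
(s_(k+1) − s_k) − t_k = 0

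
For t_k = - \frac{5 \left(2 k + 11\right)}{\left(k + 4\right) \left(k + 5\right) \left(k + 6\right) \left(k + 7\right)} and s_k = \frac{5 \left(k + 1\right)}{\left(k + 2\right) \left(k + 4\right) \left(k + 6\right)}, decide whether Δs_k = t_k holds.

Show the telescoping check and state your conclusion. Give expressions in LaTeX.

Invalid: residual \frac{15 \left(k^{2} + 9 k + 19\right)}{k^{6} + 27 k^{5} + 295 k^{4} + 1665 k^{3} + 5104 k^{2} + 8028 k + 5040} ≠ 0.

s_(k+1) = 5*(k + 2)/((k + 3)*(k + 5)*(k + 7))
s_(k+1) − s_k = 5*(-2*k**3 - 18*k**2 - 40*k - 9)/(k**6 + 27*k**5 + 295*k**4 + 1665*k**3 + 5104*k**2 + 8028*k + 5040)
(s_(k+1) − s_k) − t_k = 15*(k**2 + 9*k + 19)/(k**6 + 27*k**5 + 295*k**4 + 1665*k**3 + 5104*k**2 + 8028*k + 5040)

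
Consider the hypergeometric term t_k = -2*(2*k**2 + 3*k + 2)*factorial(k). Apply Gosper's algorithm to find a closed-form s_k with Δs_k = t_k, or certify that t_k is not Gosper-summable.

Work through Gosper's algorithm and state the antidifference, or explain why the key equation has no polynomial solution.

The ratio is (k + 1)*(3*k + 2*(k + 1)**2 + 5)/(2*k**2 + 3*k + 2).
A = k + 1, B = 1, C = k**2 + 3*k/2 + 1.
Solve (k + 1)·f(k+1) − (1)·f(k) = k**2 + 3*k/2 + 1.
deg f ≤ 1 (via 1,0,2).
Solving with deg f ≤ 1: f(k) = (2*k + 1)/2.
R(k) = B(k−1)·f(k)/C(k) = (2*k + 1)/(2*k**2 + 3*k + 2); s_k = R·t_k = -2*(2*k + 1)*factorial(k).
Check: Δs_k = -2*(2*k**2 + 3*k + 2)*factorial(k). ✓

s_k = -2*(2*k + 1)*factorial(k)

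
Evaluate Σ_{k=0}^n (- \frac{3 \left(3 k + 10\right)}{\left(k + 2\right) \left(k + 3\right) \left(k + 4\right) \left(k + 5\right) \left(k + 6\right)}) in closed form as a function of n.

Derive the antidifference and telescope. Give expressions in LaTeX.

S(n) = \frac{3 \left(- n^{3} - 14 n^{2} - 63 n - 50\right)}{40 \left(n^{3} + 14 n^{2} + 63 n + 90\right)}

r(k) = (k + 2)*(3*k + 13)/((k + 7)*(3*k + 10)) after simplifying.
Factor: A=k + 2; B=k + 7; C=k + 10/3.
f must satisfy (k + 2)·f(k+1) − (k + 6)·f(k) = k + 10/3.
From deg A=1, deg B=1, deg C=1: d=4.
Solving with deg f ≤ 4: f(k) = k*(k + 3)*(k**2 + 11*k + 38)/120.
Get s_k = R·t_k = 3*k*(-k**2 - 11*k - 38)/(40*(k**3 + 11*k**2 + 38*k + 40)) with R(k) = B(k−1)f(k)/C(k) = k*(k + 3)*(k + 6)*(k**2 + 11*k + 38)/(40*(3*k + 10)).
s_(k+1) − s_k = 3*(-3*k - 10)/(k**5 + 20*k**4 + 155*k**3 + 580*k**2 + 1044*k + 720) = t_k.
Evaluate: s_(n+1) = 3*(-n**3 - 14*n**2 - 63*n - 50)/(40*(n**3 + 14*n**2 + 63*n + 90)); subtract s_(0) = 0 ⇒ S(n) = 3*(-n**3 - 14*n**2 - 63*n - 50)/(40*(n**3 + 14*n**2 + 63*n + 90)).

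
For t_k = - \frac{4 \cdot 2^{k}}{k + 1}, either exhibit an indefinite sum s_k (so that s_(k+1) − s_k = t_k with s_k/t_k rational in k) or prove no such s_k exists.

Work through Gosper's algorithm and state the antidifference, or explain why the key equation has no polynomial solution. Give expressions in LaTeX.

not Gosper-summable; s_k does not exist

t_(k+1)/t_k = 2*(k + 1)/(k + 2).
Gosper form: A/B · C(k+1)/C(k) with A=2*k + 2, B=k + 2, C=1.
Key eq: (2*k + 2)·f(k+1) = (k + 1)·f(k) + (1).
Degrees (1,1,0) ⇒ d ≤ -1.
Negative degree bound (-1): no f exists, t_k not Gosper-summable.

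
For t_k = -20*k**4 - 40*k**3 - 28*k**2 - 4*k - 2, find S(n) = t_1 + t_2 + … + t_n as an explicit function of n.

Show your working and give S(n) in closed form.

S(n) = 2*n*(-2*n**4 - 10*n**3 - 18*n**2 - 13*n - 4)

The ratio is (10*k**4 + 60*k**3 + 134*k**2 + 130*k + 47)/(10*k**4 + 20*k**3 + 14*k**2 + 2*k + 1).
Gosper form: A/B · C(k+1)/C(k) with A=1, B=1, C=k**4 + 2*k**3 + 7*k**2/5 + k/5 + 1/10.
Solve (1)·f(k+1) − (1)·f(k) = k**4 + 2*k**3 + 7*k**2/5 + k/5 + 1/10.
deg f ≤ 5 (via 0,0,4).
Coefficient equations give f(k) = k*(2*k**4 - 2*k**2 - k + 2)/10.
So s_k = (B(k−1)f/C)·t_k = (k*(2*k**4 - 2*k**2 - k + 2)/(10*k**4 + 20*k**3 + 14*k**2 + 2*k + 1))·t_k = 2*k*(-2*k**4 + 2*k**2 + k - 2).
Verify: -20*k**4 - 40*k**3 - 28*k**2 - 4*k - 2 matches t_k.
Evaluate: s_(n+1) = -4*n**5 - 20*n**4 - 36*n**3 - 26*n**2 - 8*n - 2; subtract s_(1) = -2 ⇒ S(n) = 2*n*(-2*n**4 - 10*n**3 - 18*n**2 - 13*n - 4).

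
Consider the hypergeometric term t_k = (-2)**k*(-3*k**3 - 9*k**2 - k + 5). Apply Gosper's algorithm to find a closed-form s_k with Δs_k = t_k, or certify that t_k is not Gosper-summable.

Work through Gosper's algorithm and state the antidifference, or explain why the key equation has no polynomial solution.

Step 1: r(k) = 2*(-3*k**3 - 18*k**2 - 28*k - 8)/(3*k**3 + 9*k**2 + k - 5).
So A=-2 and B=1, with C=k**3 + 3*k**2 + k/3 - 5/3.
Key eq: (-2)·f(k+1) = (1)·f(k) + (k**3 + 3*k**2 + k/3 - 5/3).
From deg A=0, deg B=0, deg C=3: d=3.
Solving with deg f ≤ 3: f(k) = -(k**3 + k**2 - 3*k - 1)/3.
R(k) = B(k−1)·f(k)/C(k) = -(k**3 + k**2 - 3*k - 1)/((k + 1)*(3*k**2 + 6*k - 5)); s_k = R·t_k = (-2)**k*(k**3 + k**2 - 3*k - 1).
Check: Δs_k = (-2)**k*(-3*k**3 - 9*k**2 - k + 5). ✓

s_k = (-2)**k*(k**3 + k**2 - 3*k - 1)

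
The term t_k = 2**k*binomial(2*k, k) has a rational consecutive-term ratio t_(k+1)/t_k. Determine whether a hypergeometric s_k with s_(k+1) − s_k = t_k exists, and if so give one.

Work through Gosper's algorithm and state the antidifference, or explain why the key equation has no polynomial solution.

none (Gosper's algorithm certifies no s_k)

Ratio r(k) = 4*(2*k + 1)/(k + 1).
Factor: A=8*k + 4; B=k + 1; C=1.
Set up (8*k + 4)·f(k+1) − (k)·f(k) − (1) = 0.
deg f ≤ -1 (via 1,1,0).
deg f ≤ -1 is impossible — no certificate.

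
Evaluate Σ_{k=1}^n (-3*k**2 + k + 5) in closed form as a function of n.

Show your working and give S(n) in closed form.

Step 1: r(k) = (k - 3*(k + 1)**2 + 6)/(-3*k**2 + k + 5).
A = 1, B = 1, C = k**2 - k/3 - 5/3.
Set up (1)·f(k+1) − (1)·f(k) − (k**2 - k/3 - 5/3) = 0.
Degrees (0,0,2) ⇒ d ≤ 3.
Solving with deg f ≤ 3: f(k) = k*(k**2 - 2*k - 4)/3.
Get s_k = R·t_k = k*(-k**2 + 2*k + 4) with R(k) = B(k−1)f(k)/C(k) = k*(k**2 - 2*k - 4)/(3*k**2 - k - 5).
Δs = -3*k**2 + k + 5, as required.
s_(n+1) = -n**3 - n**2 + 5*n + 5 and s_(1) = 5, so S(n) = n*(-n**2 - n + 5).

S(n) = n*(-n**2 - n + 5)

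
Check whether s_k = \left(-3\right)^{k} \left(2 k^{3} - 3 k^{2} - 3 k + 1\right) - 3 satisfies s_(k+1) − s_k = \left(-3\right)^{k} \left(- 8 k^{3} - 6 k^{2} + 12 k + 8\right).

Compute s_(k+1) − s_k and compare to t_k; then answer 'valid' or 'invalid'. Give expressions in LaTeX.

s_(k+1) = 3*(-3)**k*(3*k - 2*(k + 1)**3 + 3*(k + 1)**2 + 2) - 3
s_(k+1) − s_k = (-3)**k*(-8*k**3 - 6*k**2 + 12*k + 8)
(s_(k+1) − s_k) − t_k = 0

Valid — Δs_k = t_k.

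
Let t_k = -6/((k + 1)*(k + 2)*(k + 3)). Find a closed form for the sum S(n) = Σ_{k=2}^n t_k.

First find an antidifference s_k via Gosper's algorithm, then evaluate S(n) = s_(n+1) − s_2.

t_(k+1)/t_k = (k + 1)/(k + 4).
Take A(k)=k + 1, B(k)=k + 4, C(k)=1.
f must satisfy (k + 1)·f(k+1) − (k + 3)·f(k) = 1.
Bound: deg f ≤ 2.
Solving with deg f ≤ 2: f(k) = k*(k + 3)/4.
So s_k = (B(k−1)f/C)·t_k = (k*(k + 3)**2/4)·t_k = 3*k*(-k - 3)/(2*(k + 1)*(k + 2)).
Verify: -6/(k**3 + 6*k**2 + 11*k + 6) matches t_k.
Σ_(k=2)^n t_k = s_(n+1) − s_(2) = (3*(-n**2 - 5*n - 4)/(2*(n**2 + 5*n + 6))) − (-5/4), i.e. (-n**2 - 5*n + 6)/(4*(n**2 + 5*n + 6)).

S(n) = (-n**2 - 5*n + 6)/(4*(n**2 + 5*n + 6))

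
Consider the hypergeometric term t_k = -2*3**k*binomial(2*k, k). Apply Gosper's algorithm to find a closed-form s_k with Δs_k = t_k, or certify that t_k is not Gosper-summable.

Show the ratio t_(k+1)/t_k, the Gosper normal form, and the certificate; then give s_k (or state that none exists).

no hypergeometric antidifference exists

The ratio is 6*(2*k + 1)/(k + 1).
A = 12*k + 6, B = k + 1, C = 1.
Set up (12*k + 6)·f(k+1) − (k)·f(k) − (1) = 0.
deg f ≤ -1 (via 1,1,0).
Negative degree bound (-1): no f exists, t_k not Gosper-summable.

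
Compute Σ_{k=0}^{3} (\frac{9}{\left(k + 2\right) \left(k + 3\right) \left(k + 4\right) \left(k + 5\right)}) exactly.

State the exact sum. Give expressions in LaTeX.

Σ = 13/112

t_(k+1)/t_k = (k + 2)/(k + 6).
Take A(k)=k + 2, B(k)=k + 6, C(k)=1.
f must satisfy (k + 2)·f(k+1) − (k + 5)·f(k) = 1.
d = 3 from the (1,1,0) case.
A polynomial solution: f(k) = k*(k**2 + 9*k + 26)/72.
So s_k = (B(k−1)f/C)·t_k = (k*(k + 5)*(k**2 + 9*k + 26)/72)·t_k = k*(k**2 + 9*k + 26)/(8*(k + 2)*(k + 3)*(k + 4)).
s_(k+1) − s_k = 9/(k**4 + 14*k**3 + 71*k**2 + 154*k + 120) = t_k.
Evaluate s at k=4 and k=0: 13/112 and 0; difference 13/112.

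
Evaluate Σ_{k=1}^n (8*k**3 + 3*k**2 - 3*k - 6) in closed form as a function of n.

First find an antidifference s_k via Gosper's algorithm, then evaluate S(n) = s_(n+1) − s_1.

Compute t_(k+1)/t_k: get (8*k**3 + 27*k**2 + 27*k + 2)/(8*k**3 + 3*k**2 - 3*k - 6).
So A=1 and B=1, with C=k**3 + 3*k**2/8 - 3*k/8 - 3/4.
f must satisfy (1)·f(k+1) − (1)·f(k) = k**3 + 3*k**2/8 - 3*k/8 - 3/4.
deg f ≤ 4 (via 0,0,3).
A polynomial solution: f(k) = k*(2*k**3 - 3*k**2 - k - 4)/8.
R(k) = B(k−1)·f(k)/C(k) = k*(2*k**3 - 3*k**2 - k - 4)/(8*k**3 + 3*k**2 - 3*k - 6); s_k = R·t_k = k*(2*k**3 - 3*k**2 - k - 4).
Verify: 8*k**3 + 3*k**2 - 3*k - 6 matches t_k.
Telescope: S(n) = s_(n+1) − s_(1) = 2*n**4 + 5*n**3 + 2*n**2 - 7*n - 6 − (-6) = n*(2*n**3 + 5*n**2 + 2*n - 7).

S(n) = n*(2*n**3 + 5*n**2 + 2*n - 7)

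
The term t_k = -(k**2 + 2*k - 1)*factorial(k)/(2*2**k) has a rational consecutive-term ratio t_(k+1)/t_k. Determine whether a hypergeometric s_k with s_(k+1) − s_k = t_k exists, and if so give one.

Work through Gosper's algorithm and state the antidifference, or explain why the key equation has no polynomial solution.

t_(k+1)/t_k = (k + 1)*(2*k + (k + 1)**2 + 1)/(2*(k**2 + 2*k - 1)).
Factor: A=k/2 + 1/2; B=1; C=k**2 + 2*k - 1.
f must satisfy (k/2 + 1/2)·f(k+1) − (1)·f(k) = k**2 + 2*k - 1.
Degrees (1,0,2) ⇒ d ≤ 1.
Match coefficients ⇒ f(k) = 2*(k + 2).
Then R = B(k−1)f/C = 2*(k + 2)/(k**2 + 2*k - 1), so s_k = R(k)·t_k = -(k + 2)*factorial(k)/2**k.
s_(k+1) − s_k = -(k**2 + 2*k - 1)*factorial(k)/(2*2**k) = t_k.

s_k = -(k + 2)*factorial(k)/2**k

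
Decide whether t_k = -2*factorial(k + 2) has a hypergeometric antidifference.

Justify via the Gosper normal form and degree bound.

No; the degree bound rules out any f.

Compute t_(k+1)/t_k: get k + 3.
Factor: A=k + 3; B=1; C=1.
f must satisfy (k + 3)·f(k+1) − (1)·f(k) = 1.
Degrees (1,0,0) ⇒ d ≤ -1.
deg f ≤ -1 is impossible — no certificate.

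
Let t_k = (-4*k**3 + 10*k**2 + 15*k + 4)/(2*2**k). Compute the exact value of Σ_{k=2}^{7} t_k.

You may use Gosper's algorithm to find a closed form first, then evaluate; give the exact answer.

Σ = -693/256

r(k) = (4*k**3 + 2*k**2 - 23*k - 25)/(2*(4*k**3 - 10*k**2 - 15*k - 4)) after simplifying.
Gosper form: A/B · C(k+1)/C(k) with A=1/2, B=1, C=k**3 - 5*k**2/2 - 15*k/4 - 1.
Set up (1/2)·f(k+1) − (1)·f(k) − (k**3 - 5*k**2/2 - 15*k/4 - 1) = 0.
Degrees (0,0,3) ⇒ d ≤ 3.
Solving with deg f ≤ 3: f(k) = -(k + 1)*(4*k**2 - 2*k + 3)/2.
Then R = B(k−1)f/C = -2*(k + 1)*(4*k**2 - 2*k + 3)/(4*k**3 - 10*k**2 - 15*k - 4), so s_k = R(k)·t_k = (4*k**3 + 2*k**2 + k + 3)/2**k.
Δs = (-4*k**3 + 10*k**2 + 15*k + 4)/(2*2**k), as required.
Telescoping: Σ = s_(8) − s_(2) = 2187/256 − (45/4) = -693/256.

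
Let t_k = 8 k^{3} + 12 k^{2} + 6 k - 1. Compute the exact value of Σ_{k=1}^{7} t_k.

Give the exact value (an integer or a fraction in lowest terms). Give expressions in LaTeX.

Σ = 8113

Compute t_(k+1)/t_k: get (8*k**3 + 36*k**2 + 54*k + 25)/(8*k**3 + 12*k**2 + 6*k - 1).
Factor: A=1; B=1; C=k**3 + 3*k**2/2 + 3*k/4 - 1/8.
Need (1)·f(k+1) − (1)·f(k) = k**3 + 3*k**2/2 + 3*k/4 - 1/8.
deg f ≤ 4 (via 0,0,3).
A polynomial solution: f(k) = k*(2*k**3 - k - 2)/8.
Certificate R = B(k−1)f/C = k*(2*k**3 - k - 2)/(8*k**3 + 12*k**2 + 6*k - 1) gives s_k = k*(2*k**3 - k - 2).
Δs = 8*k**3 + 12*k**2 + 6*k - 1, as required.
Sum = s_(8) − s_(1); s_(8) = 8112, s_(1) = -1 ⇒ 8113.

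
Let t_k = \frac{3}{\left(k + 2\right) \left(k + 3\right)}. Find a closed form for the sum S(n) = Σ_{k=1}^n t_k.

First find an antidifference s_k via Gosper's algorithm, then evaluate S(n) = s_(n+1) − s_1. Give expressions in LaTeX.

S(n) = \frac{n}{n + 3}

The ratio is (k + 2)/(k + 4).
Factor: A=k + 2; B=k + 4; C=1.
Solve (k + 2)·f(k+1) − (k + 3)·f(k) = 1.
Bound: deg f ≤ 1.
Match coefficients ⇒ f(k) = k/2.
Get s_k = R·t_k = 3*k/(2*(k + 2)) with R(k) = B(k−1)f(k)/C(k) = k*(k + 3)/2.
Check: Δs_k = 3/(k**2 + 5*k + 6). ✓
Evaluate: s_(n+1) = 3*(n + 1)/(2*(n + 3)); subtract s_(1) = 1/2 ⇒ S(n) = n/(n + 3).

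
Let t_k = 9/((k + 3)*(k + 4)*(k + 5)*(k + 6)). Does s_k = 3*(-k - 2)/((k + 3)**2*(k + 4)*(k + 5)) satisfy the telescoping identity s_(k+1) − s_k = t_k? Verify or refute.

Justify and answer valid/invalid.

s_(k+1) = 3*(-k - 3)/((k + 4)**2*(k + 5)*(k + 6))
s_(k+1) − s_k = 3*(3*k**2 + 17*k + 21)/(k**6 + 25*k**5 + 257*k**4 + 1391*k**3 + 4182*k**2 + 6624*k + 4320)
(s_(k+1) − s_k) − t_k = 3*(-4*k - 15)/(k**6 + 25*k**5 + 257*k**4 + 1391*k**3 + 4182*k**2 + 6624*k + 4320)

Invalid: residual 3*(-4*k - 15)/(k**6 + 25*k**5 + 257*k**4 + 1391*k**3 + 4182*k**2 + 6624*k + 4320) ≠ 0.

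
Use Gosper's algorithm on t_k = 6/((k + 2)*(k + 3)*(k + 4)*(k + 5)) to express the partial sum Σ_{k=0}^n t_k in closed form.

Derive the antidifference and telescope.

The ratio is (k + 2)/(k + 6).
Gosper form: A/B · C(k+1)/C(k) with A=k + 2, B=k + 6, C=1.
f must satisfy (k + 2)·f(k+1) − (k + 5)·f(k) = 1.
d = 3 from the (1,1,0) case.
Coefficient equations give f(k) = k*(k**2 + 9*k + 26)/72.
Then R = B(k−1)f/C = k*(k + 5)*(k**2 + 9*k + 26)/72, so s_k = R(k)·t_k = k*(k**2 + 9*k + 26)/(12*(k + 2)*(k + 3)*(k + 4)).
Δs = 6/(k**4 + 14*k**3 + 71*k**2 + 154*k + 120), as required.
Telescope: S(n) = s_(n+1) − s_(0) = (n**3 + 12*n**2 + 47*n + 36)/(12*(n**3 + 12*n**2 + 47*n + 60)) − (0) = (n**3 + 12*n**2 + 47*n + 36)/(12*(n**3 + 12*n**2 + 47*n + 60)).

S(n) = (n**3 + 12*n**2 + 47*n + 36)/(12*(n**3 + 12*n**2 + 47*n + 60))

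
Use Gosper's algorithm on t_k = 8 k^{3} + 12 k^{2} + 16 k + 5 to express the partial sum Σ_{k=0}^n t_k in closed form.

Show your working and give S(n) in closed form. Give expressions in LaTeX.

S(n) = 2 n^{4} + 8 n^{3} + 16 n^{2} + 15 n + 5

The ratio is (8*k**3 + 36*k**2 + 64*k + 41)/(8*k**3 + 12*k**2 + 16*k + 5).
So A=1 and B=1, with C=k**3 + 3*k**2/2 + 2*k + 5/8.
Need (1)·f(k+1) − (1)·f(k) = k**3 + 3*k**2/2 + 2*k + 5/8.
d = 4 from the (0,0,3) case.
Coefficient equations give f(k) = k*(2*k**3 + 4*k - 1)/8.
So s_k = (B(k−1)f/C)·t_k = (k*(2*k**3 + 4*k - 1)/(8*k**3 + 12*k**2 + 16*k + 5))·t_k = k*(2*k**3 + 4*k - 1).
Δs = 8*k**3 + 12*k**2 + 16*k + 5, as required.
Evaluate: s_(n+1) = 2*n**4 + 8*n**3 + 16*n**2 + 15*n + 5; subtract s_(0) = 0 ⇒ S(n) = 2*n**4 + 8*n**3 + 16*n**2 + 15*n + 5.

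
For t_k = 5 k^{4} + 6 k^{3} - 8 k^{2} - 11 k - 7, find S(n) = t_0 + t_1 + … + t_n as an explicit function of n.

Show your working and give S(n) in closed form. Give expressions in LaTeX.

Step 1: r(k) = (5*k**4 + 26*k**3 + 40*k**2 + 11*k - 15)/(5*k**4 + 6*k**3 - 8*k**2 - 11*k - 7).
So A=1 and B=1, with C=k**4 + 6*k**3/5 - 8*k**2/5 - 11*k/5 - 7/5.
Key eq: (1)·f(k+1) = (1)·f(k) + (k**4 + 6*k**3/5 - 8*k**2/5 - 11*k/5 - 7/5).
Degrees (0,0,4) ⇒ d ≤ 5.
Match coefficients ⇒ f(k) = k*(k**4 - k**3 - 4*k**2 - 3)/5.
R(k) = B(k−1)·f(k)/C(k) = k*(k**4 - k**3 - 4*k**2 - 3)/(5*k**4 + 6*k**3 - 8*k**2 - 11*k - 7); s_k = R·t_k = k*(k**4 - k**3 - 4*k**2 - 3).
Verify: 5*k**4 + 6*k**3 - 8*k**2 - 11*k - 7 matches t_k.
Telescope: S(n) = s_(n+1) − s_(0) = n**5 + 4*n**4 + 2*n**3 - 8*n**2 - 14*n - 7 − (0) = n**5 + 4*n**4 + 2*n**3 - 8*n**2 - 14*n - 7.

S(n) = n^{5} + 4 n^{4} + 2 n^{3} - 8 n^{2} - 14 n - 7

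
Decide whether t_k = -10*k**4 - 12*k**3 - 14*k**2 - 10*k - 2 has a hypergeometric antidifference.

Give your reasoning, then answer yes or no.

Yes. s_k = k*(-2*k**4 + 2*k**3 - 2*k**2 - k + 1).

t_(k+1)/t_k = (5*k**4 + 26*k**3 + 55*k**2 + 57*k + 24)/(5*k**4 + 6*k**3 + 7*k**2 + 5*k + 1).
A = 1, B = 1, C = k**4 + 6*k**3/5 + 7*k**2/5 + k + 1/5.
Solve (1)·f(k+1) − (1)·f(k) = k**4 + 6*k**3/5 + 7*k**2/5 + k + 1/5.
deg f ≤ 5 (via 0,0,4).
Coefficient equations give f(k) = k*(2*k**4 - 2*k**3 + 2*k**2 + k - 1)/10.
Then R = B(k−1)f/C = k*(2*k**4 - 2*k**3 + 2*k**2 + k - 1)/(2*(5*k**4 + 6*k**3 + 7*k**2 + 5*k + 1)), so s_k = R(k)·t_k = k*(-2*k**4 + 2*k**3 - 2*k**2 - k + 1).
s_(k+1) − s_k = -10*k**4 - 12*k**3 - 14*k**2 - 10*k - 2 = t_k.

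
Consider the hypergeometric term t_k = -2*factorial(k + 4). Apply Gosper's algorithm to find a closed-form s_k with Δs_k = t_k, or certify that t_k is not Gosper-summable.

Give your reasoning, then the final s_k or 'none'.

not Gosper-summable; s_k does not exist

Compute t_(k+1)/t_k: get k + 5.
Take A(k)=k + 5, B(k)=1, C(k)=1.
Set up (k + 5)·f(k+1) − (1)·f(k) − (1) = 0.
Bound: deg f ≤ -1.
Negative degree bound (-1): no f exists, t_k not Gosper-summable.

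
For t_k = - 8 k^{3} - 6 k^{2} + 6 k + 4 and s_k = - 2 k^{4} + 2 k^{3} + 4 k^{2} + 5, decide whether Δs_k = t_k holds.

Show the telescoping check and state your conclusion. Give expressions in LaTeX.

s_(k+1) = -2*k**4 - 6*k**3 - 2*k**2 + 6*k + 9
s_(k+1) − s_k = -8*k**3 - 6*k**2 + 6*k + 4
(s_(k+1) − s_k) − t_k = 0

valid; difference matches t_k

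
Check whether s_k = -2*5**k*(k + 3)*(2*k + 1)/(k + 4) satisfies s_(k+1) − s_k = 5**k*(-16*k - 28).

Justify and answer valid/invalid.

Invalid: residual 5**k*(16*k**2 + 88*k + 110)/(k**2 + 9*k + 20) ≠ 0.

s_(k+1) = -10*5**k*(k + 4)*(2*k + 3)/(k + 5)
s_(k+1) − s_k = 5**k*(-16*k**3 - 156*k**2 - 484*k - 450)/(k**2 + 9*k + 20)
(s_(k+1) − s_k) − t_k = 5**k*(16*k**2 + 88*k + 110)/(k**2 + 9*k + 20)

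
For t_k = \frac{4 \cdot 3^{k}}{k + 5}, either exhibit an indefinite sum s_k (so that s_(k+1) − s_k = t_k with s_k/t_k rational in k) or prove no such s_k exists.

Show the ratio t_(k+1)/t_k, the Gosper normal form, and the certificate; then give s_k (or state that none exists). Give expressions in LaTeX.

no hypergeometric antidifference exists

Ratio r(k) = 3*(k + 5)/(k + 6).
So A=3*k + 15 and B=k + 6, with C=1.
Need (3*k + 15)·f(k+1) − (k + 5)·f(k) = 1.
deg f ≤ -1 (via 1,1,0).
d = -1 < 0 ⇒ no nonzero polynomial f; not summable.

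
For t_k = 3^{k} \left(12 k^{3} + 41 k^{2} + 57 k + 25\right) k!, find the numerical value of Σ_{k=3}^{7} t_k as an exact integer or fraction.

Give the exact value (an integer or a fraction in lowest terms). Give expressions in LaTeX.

Σ = 74600137026

The ratio is 3*(12*k**4 + 89*k**3 + 252*k**2 + 310*k + 135)/(12*k**3 + 41*k**2 + 57*k + 25).
Take A(k)=3*k + 3, B(k)=1, C(k)=k**3 + 41*k**2/12 + 19*k/4 + 25/12.
Key eq: (3*k + 3)·f(k+1) = (1)·f(k) + (k**3 + 41*k**2/12 + 19*k/4 + 25/12).
Degrees (1,0,3) ⇒ d ≤ 2.
A polynomial solution: f(k) = (4*k**2 + 3*k + 2)/12.
Get s_k = R·t_k = 3**k*(4*k**2 + 3*k + 2)*factorial(k) with R(k) = B(k−1)f(k)/C(k) = (4*k**2 + 3*k + 2)/(12*k**3 + 41*k**2 + 57*k + 25).
Verify: 3**k*(12*k**3 + 41*k**2 + 57*k + 25)*factorial(k) matches t_k.
Telescoping: Σ = s_(8) − s_(3) = 74600144640 − (7614) = 74600137026.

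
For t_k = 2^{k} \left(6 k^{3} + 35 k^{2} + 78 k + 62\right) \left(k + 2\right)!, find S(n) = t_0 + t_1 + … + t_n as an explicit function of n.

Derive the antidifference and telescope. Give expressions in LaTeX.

S(n) = 6 \cdot 2^{n} n^{2} \left(n + 3\right)! + 20 \cdot 2^{n} n \left(n + 3\right)! + 22 \cdot 2^{n} \left(n + 3\right)! - 8

Ratio r(k) = 2*(6*k**4 + 71*k**3 + 325*k**2 + 679*k + 543)/(6*k**3 + 35*k**2 + 78*k + 62).
Factor: A=2*k + 6; B=1; C=k**3 + 35*k**2/6 + 13*k + 31/3.
Need (2*k + 6)·f(k+1) − (1)·f(k) = k**3 + 35*k**2/6 + 13*k + 31/3.
deg f ≤ 2 (via 1,0,3).
Solve for f: f(k) = (3*k**2 + 4*k + 4)/6 (degree 2 ≤ 2).
Certificate R = B(k−1)f/C = (3*k**2 + 4*k + 4)/(6*k**3 + 35*k**2 + 78*k + 62) gives s_k = 2**k*(3*k**2 + 4*k + 4)*factorial(k + 2).
Verify: 2**k*(6*k**3 + 35*k**2 + 78*k + 62)*factorial(k + 2) matches t_k.
s_(n+1) = 2**(n + 1)*(3*n**2 + 10*n + 11)*factorial(n + 3) and s_(0) = 8, so S(n) = 6*2**n*n**2*factorial(n + 3) + 20*2**n*n*factorial(n + 3) + 22*2**n*factorial(n + 3) - 8.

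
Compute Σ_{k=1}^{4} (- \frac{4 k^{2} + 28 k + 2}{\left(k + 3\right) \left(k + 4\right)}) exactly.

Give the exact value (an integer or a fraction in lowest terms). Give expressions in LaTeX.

Σ = -41/4

Ratio r(k) = (k + 3)*(14*k + 2*(k + 1)**2 + 15)/((k + 5)*(2*k**2 + 14*k + 1)).
A = k + 3, B = k + 5, C = k**2 + 7*k + 1/2.
Key eq: (k + 3)·f(k+1) = (k + 4)·f(k) + (k**2 + 7*k + 1/2).
Bound: deg f ≤ 2.
Solve for f: f(k) = k*(6*k - 5)/6 (degree 2 ≤ 2).
So s_k = (B(k−1)f/C)·t_k = (k*(k + 4)*(6*k - 5)/(3*(2*k**2 + 14*k + 1)))·t_k = 2*k*(5 - 6*k)/(3*(k + 3)).
Check: Δs_k = 2*(-2*k**2 - 14*k - 1)/(k**2 + 7*k + 12). ✓
Telescoping: Σ = s_(5) − s_(1) = -125/12 − (-1/6) = -41/4.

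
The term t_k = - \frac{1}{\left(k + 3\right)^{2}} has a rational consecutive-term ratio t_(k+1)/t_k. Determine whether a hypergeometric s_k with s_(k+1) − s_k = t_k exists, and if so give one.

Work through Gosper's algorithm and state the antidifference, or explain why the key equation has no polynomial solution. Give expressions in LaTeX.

none — t_k is not Gosper-summable

Step 1: r(k) = (k + 3)**2/(k + 4)**2.
Factor: A=k**2 + 6*k + 9; B=k**2 + 8*k + 16; C=1.
Need (k**2 + 6*k + 9)·f(k+1) − (k**2 + 6*k + 9)·f(k) = 1.
From deg A=2, deg B=2, deg C=0: d=0.
Generic f = c0 gives residual -1; -1 = 0 cannot hold, so t_k is not Gosper-summable.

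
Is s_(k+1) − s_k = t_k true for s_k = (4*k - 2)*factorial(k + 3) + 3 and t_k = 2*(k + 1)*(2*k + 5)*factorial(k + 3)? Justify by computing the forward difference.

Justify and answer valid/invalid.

Valid: the claim telescopes to t_k.

s_(k+1) = (4*k + 2)*factorial(k + 4) + 3
s_(k+1) − s_k = 2*(k + 1)*(2*k + 5)*factorial(k + 3)
(s_(k+1) − s_k) − t_k = 0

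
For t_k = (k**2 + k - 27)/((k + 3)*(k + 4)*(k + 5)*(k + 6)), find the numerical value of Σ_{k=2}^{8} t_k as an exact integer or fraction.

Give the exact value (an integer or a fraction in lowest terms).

Step 1: r(k) = (k + 3)*(k + (k + 1)**2 - 26)/((k + 7)*(k**2 + k - 27)).
Take A(k)=k + 3, B(k)=k + 7, C(k)=k**2 + k - 27.
Key eq: (k + 3)·f(k+1) = (k + 6)·f(k) + (k**2 + k - 27).
From deg A=1, deg B=1, deg C=2: d=3.
Solving with deg f ≤ 3: f(k) = -k*(k**2 + 27*k + 107)/15.
R(k) = B(k−1)·f(k)/C(k) = -k*(k + 6)*(k**2 + 27*k + 107)/(15*(k**2 + k - 27)); s_k = R·t_k = k*(-k**2 - 27*k - 107)/(15*(k + 3)*(k + 4)*(k + 5)).
Verify: (k**2 + k - 27)/(k**4 + 18*k**3 + 119*k**2 + 342*k + 360) matches t_k.
Σ_(k=2)^(8) t_k = s_(9) − s_(2) = -431/3640 − (-11/105) = -149/10920.

Σ = -149/10920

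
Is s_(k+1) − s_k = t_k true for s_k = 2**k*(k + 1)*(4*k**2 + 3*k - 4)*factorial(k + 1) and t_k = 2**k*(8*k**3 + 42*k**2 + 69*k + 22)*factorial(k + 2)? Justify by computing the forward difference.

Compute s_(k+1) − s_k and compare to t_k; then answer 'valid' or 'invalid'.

s_(k+1) = 2**(k + 1)*(k + 2)*(4*k**2 + 11*k + 3)*factorial(k + 2)
s_(k+1) − s_k = 2**k*(8*k**4 + 50*k**3 + 119*k**2 + 113*k + 28)*factorial(k + 1)
(s_(k+1) − s_k) − t_k = -2**k*(2*k + 1)*(4*k**2 + 15*k + 16)*factorial(k + 1)

Invalid: residual -2**k*(2*k + 1)*(4*k**2 + 15*k + 16)*factorial(k + 1) ≠ 0.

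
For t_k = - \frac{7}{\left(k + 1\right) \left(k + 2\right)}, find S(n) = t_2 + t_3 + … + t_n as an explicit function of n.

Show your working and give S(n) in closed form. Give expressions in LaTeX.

S(n) = \frac{7 \left(1 - n\right)}{3 \left(n + 2\right)}

t_(k+1)/t_k = (k + 1)/(k + 3).
Gosper form: A/B · C(k+1)/C(k) with A=k + 1, B=k + 3, C=1.
f must satisfy (k + 1)·f(k+1) − (k + 2)·f(k) = 1.
Degrees (1,1,0) ⇒ d ≤ 1.
Match coefficients ⇒ f(k) = k.
Get s_k = R·t_k = -7*k/(k + 1) with R(k) = B(k−1)f(k)/C(k) = k*(k + 2).
Verify: -7/(k**2 + 3*k + 2) matches t_k.
Telescope: S(n) = s_(n+1) − s_(2) = 7*(-n - 1)/(n + 2) − (-14/3) = 7*(1 - n)/(3*(n + 2)).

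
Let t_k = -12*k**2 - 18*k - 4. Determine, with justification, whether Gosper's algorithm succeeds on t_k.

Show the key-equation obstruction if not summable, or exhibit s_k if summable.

r(k) = (6*k**2 + 21*k + 17)/(6*k**2 + 9*k + 2) after simplifying.
Normal form (A,B,C) = (1, 1, k**2 + 3*k/2 + 1/3).
Set up (1)·f(k+1) − (1)·f(k) − (k**2 + 3*k/2 + 1/3) = 0.
deg f ≤ 3 (via 0,0,2).
A polynomial solution: f(k) = k*(4*k**2 + 3*k - 3)/12.
Get s_k = R·t_k = k*(-4*k**2 - 3*k + 3) with R(k) = B(k−1)f(k)/C(k) = k*(4*k**2 + 3*k - 3)/(2*(6*k**2 + 9*k + 2)).
Check: Δs_k = -12*k**2 - 18*k - 4. ✓

Yes. s_k = k*(-4*k**2 - 3*k + 3).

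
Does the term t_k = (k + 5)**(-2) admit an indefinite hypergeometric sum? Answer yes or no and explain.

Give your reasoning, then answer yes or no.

No — t_k has no hypergeometric antidifference.

Ratio r(k) = (k + 5)**2/(k + 6)**2.
So A=k**2 + 10*k + 25 and B=k**2 + 12*k + 36, with C=1.
Key eq: (k**2 + 10*k + 25)·f(k+1) = (k**2 + 10*k + 25)·f(k) + (1).
deg f ≤ 0 (via 2,2,0).
f = c0 ⇒ A·f(k+1) − B(k−1)·f(k) − C = -1. The system {-1 = 0} is inconsistent; no antidifference.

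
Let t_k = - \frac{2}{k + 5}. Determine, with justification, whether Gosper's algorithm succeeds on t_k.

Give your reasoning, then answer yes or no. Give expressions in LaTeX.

No — key equation has no polynomial f.

The ratio is (k + 5)/(k + 6).
Factor: A=k + 5; B=k + 6; C=1.
Set up (k + 5)·f(k+1) − (k + 5)·f(k) − (1) = 0.
Degrees (1,1,0) ⇒ d ≤ 0.
f = c0 ⇒ A·f(k+1) − B(k−1)·f(k) − C = -1. The system {-1 = 0} is inconsistent; no antidifference.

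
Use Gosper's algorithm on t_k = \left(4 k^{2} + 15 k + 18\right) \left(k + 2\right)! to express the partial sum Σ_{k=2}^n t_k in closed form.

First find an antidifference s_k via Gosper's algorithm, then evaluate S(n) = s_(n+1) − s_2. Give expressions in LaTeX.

Step 1: r(k) = (k + 3)*(15*k + 4*(k + 1)**2 + 33)/(4*k**2 + 15*k + 18).
Factor: A=k + 3; B=1; C=k**2 + 15*k/4 + 9/2.
f must satisfy (k + 3)·f(k+1) − (1)·f(k) = k**2 + 15*k/4 + 9/2.
Degrees (1,0,2) ⇒ d ≤ 1.
A polynomial solution: f(k) = (4*k + 3)/4.
Get s_k = R·t_k = (4*k + 3)*factorial(k + 2) with R(k) = B(k−1)f(k)/C(k) = (4*k + 3)/(4*k**2 + 15*k + 18).
Δs = (4*k**2 + 15*k + 18)*factorial(k + 2), as required.
Evaluate: s_(n+1) = (4*n + 7)*factorial(n + 3); subtract s_(2) = 264 ⇒ S(n) = 4*n*factorial(n + 3) + 7*factorial(n + 3) - 264.

S(n) = 4 n \left(n + 3\right)! + 7 \left(n + 3\right)! - 264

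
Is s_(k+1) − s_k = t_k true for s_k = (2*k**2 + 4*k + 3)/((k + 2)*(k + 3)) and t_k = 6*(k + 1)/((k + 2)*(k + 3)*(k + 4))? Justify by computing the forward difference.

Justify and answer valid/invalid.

s_(k+1) = (4*k + 2*(k + 1)**2 + 7)/((k + 3)*(k + 4))
s_(k+1) − s_k = 6*(k + 1)/(k**3 + 9*k**2 + 26*k + 24)
(s_(k+1) − s_k) − t_k = 0

valid (s_(k+1) − s_k reduces to t_k)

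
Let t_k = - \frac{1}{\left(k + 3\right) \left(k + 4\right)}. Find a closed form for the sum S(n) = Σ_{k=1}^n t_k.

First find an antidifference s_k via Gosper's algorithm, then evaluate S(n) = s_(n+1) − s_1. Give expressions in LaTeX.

The ratio is (k + 3)/(k + 5).
Normal form (A,B,C) = (k + 3, k + 5, 1).
Need (k + 3)·f(k+1) − (k + 4)·f(k) = 1.
Bound: deg f ≤ 1.
A polynomial solution: f(k) = k/3.
Then R = B(k−1)f/C = k*(k + 4)/3, so s_k = R(k)·t_k = -k/(3*k + 9).
Verify: -1/(k**2 + 7*k + 12) matches t_k.
s_(n+1) = (-n - 1)/(3*(n + 4)) and s_(1) = -1/12, so S(n) = -n/(4*n + 16).

S(n) = - \frac{n}{4 n + 16}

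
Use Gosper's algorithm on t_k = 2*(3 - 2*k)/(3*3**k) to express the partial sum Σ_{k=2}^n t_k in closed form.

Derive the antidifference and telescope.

Ratio r(k) = (2*k - 1)/(3*(2*k - 3)).
Normal form (A,B,C) = (1/3, 1, k - 3/2).
Set up (1/3)·f(k+1) − (1)·f(k) − (k - 3/2) = 0.
Degrees (0,0,1) ⇒ d ≤ 1.
Coefficient equations give f(k) = -3*(k - 1)/2.
Certificate R = B(k−1)f/C = -3*(k - 1)/(2*k - 3) gives s_k = 2*(k - 1)/3**k.
Check: Δs_k = 2*(3 - 2*k)/(3*3**k). ✓
Σ_(k=2)^n t_k = s_(n+1) − s_(2) = (2*3**(-n - 1)*n) − (2/9), i.e. -2/9 + 2*n/(3*3**n).

S(n) = -2/9 + 2*n/(3*3**n)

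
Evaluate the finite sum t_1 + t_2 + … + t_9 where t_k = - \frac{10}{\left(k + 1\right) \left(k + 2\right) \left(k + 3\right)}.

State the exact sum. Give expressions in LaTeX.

Σ = -35/44

r(k) = (k + 1)/(k + 4) after simplifying.
Take A(k)=k + 1, B(k)=k + 4, C(k)=1.
Key eq: (k + 1)·f(k+1) = (k + 3)·f(k) + (1).
Degrees (1,1,0) ⇒ d ≤ 2.
Solve for f: f(k) = k*(k + 3)/4 (degree 2 ≤ 2).
So s_k = (B(k−1)f/C)·t_k = (k*(k + 3)**2/4)·t_k = 5*k*(-k - 3)/(2*(k + 1)*(k + 2)).
Check: Δs_k = -10/(k**3 + 6*k**2 + 11*k + 6). ✓
Sum = s_(10) − s_(1); s_(10) = -325/132, s_(1) = -5/3 ⇒ -35/44.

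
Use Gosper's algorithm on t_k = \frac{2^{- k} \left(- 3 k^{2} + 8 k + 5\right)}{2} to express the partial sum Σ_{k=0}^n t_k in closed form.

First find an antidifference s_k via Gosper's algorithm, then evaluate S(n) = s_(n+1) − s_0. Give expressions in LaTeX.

S(n) = 2^{- n - 1} \left(2^{n + 3} + 3 n^{2} + 4 n - 3\right)

Compute t_(k+1)/t_k: get (3*k**2 - 2*k - 10)/(2*(3*k**2 - 8*k - 5)).
A = 1/2, B = 1, C = k**2 - 8*k/3 - 5/3.
Solve (1/2)·f(k+1) − (1)·f(k) = k**2 - 8*k/3 - 5/3.
deg f ≤ 2 (via 0,0,2).
Coefficient equations give f(k) = -2*(3*k**2 - 2*k - 4)/3.
Get s_k = R·t_k = (3*k**2 - 2*k - 4)/2**k with R(k) = B(k−1)f(k)/C(k) = -2*(3*k**2 - 2*k - 4)/(3*k**2 - 8*k - 5).
Verify: (-3*k**2 + 8*k + 5)/(2*2**k) matches t_k.
Telescope: S(n) = s_(n+1) − s_(0) = 2**(-n - 1)*(3*n**2 + 4*n - 3) − (-4) = 2**(-n - 1)*(2**(n + 3) + 3*n**2 + 4*n - 3).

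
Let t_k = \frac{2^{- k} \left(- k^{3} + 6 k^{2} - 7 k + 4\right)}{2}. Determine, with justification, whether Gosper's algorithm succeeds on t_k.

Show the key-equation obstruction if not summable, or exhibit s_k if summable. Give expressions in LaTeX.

The ratio is (k**3 - 3*k**2 - 2*k - 2)/(2*(k**3 - 6*k**2 + 7*k - 4)).
So A=1/2 and B=1, with C=k**3 - 6*k**2 + 7*k - 4.
Need (1/2)·f(k+1) − (1)·f(k) = k**3 - 6*k**2 + 7*k - 4.
Degrees (0,0,3) ⇒ d ≤ 3.
Coefficient equations give f(k) = -2*(k - 1)*(k**2 - 2*k + 2).
Get s_k = R·t_k = (k**3 - 3*k**2 + 4*k - 2)/2**k with R(k) = B(k−1)f(k)/C(k) = -2*(k - 1)*(k**2 - 2*k + 2)/(k**3 - 6*k**2 + 7*k - 4).
Δs = (-k**3 + 6*k**2 - 7*k + 4)/(2*2**k), as required.

Yes. s_k = 2^{- k} \left(k^{3} - 3 k^{2} + 4 k - 2\right).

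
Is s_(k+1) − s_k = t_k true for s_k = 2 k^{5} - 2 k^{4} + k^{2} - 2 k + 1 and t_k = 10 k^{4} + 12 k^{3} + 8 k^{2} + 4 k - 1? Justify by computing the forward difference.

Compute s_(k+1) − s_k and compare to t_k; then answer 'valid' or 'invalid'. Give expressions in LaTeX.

s_(k+1) = k*(2*k**4 + 8*k**3 + 12*k**2 + 9*k + 2)
s_(k+1) − s_k = 10*k**4 + 12*k**3 + 8*k**2 + 4*k - 1
(s_(k+1) − s_k) − t_k = 0

valid (s_(k+1) − s_k reduces to t_k)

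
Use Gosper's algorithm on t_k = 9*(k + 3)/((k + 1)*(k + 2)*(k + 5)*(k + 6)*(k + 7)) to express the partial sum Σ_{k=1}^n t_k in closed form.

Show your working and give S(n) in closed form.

S(n) = n*(n**2 + 15*n + 68)/(28*(n**3 + 15*n**2 + 68*n + 84))

t_(k+1)/t_k = (k + 1)*(k + 4)*(k + 5)/((k + 3)**2*(k + 8)).
Take A(k)=k + 1, B(k)=k + 8, C(k)=k**3 + 10*k**2 + 33*k + 36.
Need (k + 1)·f(k+1) − (k + 7)·f(k) = k**3 + 10*k**2 + 33*k + 36.
Bound: deg f ≤ 6.
Solve for f: f(k) = k*(k + 2)*(k + 3)*(k + 4)*(k**2 + 12*k + 41)/90 (degree 6 ≤ 6).
Get s_k = R·t_k = k*(k**2 + 12*k + 41)/(10*(k**3 + 12*k**2 + 41*k + 30)) with R(k) = B(k−1)f(k)/C(k) = k*(k + 2)*(k + 7)*(k**2 + 12*k + 41)/(90*(k + 3)).
Verify: 9*(k + 3)/(k**5 + 21*k**4 + 163*k**3 + 567*k**2 + 844*k + 420) matches t_k.
Evaluate: s_(n+1) = (n**3 + 15*n**2 + 68*n + 54)/(10*(n**3 + 15*n**2 + 68*n + 84)); subtract s_(1) = 9/140 ⇒ S(n) = n*(n**2 + 15*n + 68)/(28*(n**3 + 15*n**2 + 68*n + 84)).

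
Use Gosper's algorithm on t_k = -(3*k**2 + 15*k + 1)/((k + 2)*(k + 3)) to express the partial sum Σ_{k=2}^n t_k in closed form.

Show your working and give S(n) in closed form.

S(n) = (-12*n**2 - 7*n + 19)/(4*(n + 3))

Ratio r(k) = (k + 2)*(15*k + 3*(k + 1)**2 + 16)/((k + 4)*(3*k**2 + 15*k + 1)).
Normal form (A,B,C) = (k + 2, k + 4, k**2 + 5*k + 1/3).
Need (k + 2)·f(k+1) − (k + 3)·f(k) = k**2 + 5*k + 1/3.
Degrees (1,1,2) ⇒ d ≤ 2.
A polynomial solution: f(k) = k*(6*k - 5)/6.
R(k) = B(k−1)·f(k)/C(k) = k*(k + 3)*(6*k - 5)/(2*(3*k**2 + 15*k + 1)); s_k = R·t_k = k*(5 - 6*k)/(2*(k + 2)).
s_(k+1) − s_k = (-3*k**2 - 15*k - 1)/(k**2 + 5*k + 6) = t_k.
Telescope: S(n) = s_(n+1) − s_(2) = (-6*n**2 - 7*n - 1)/(2*(n + 3)) − (-7/4) = (-12*n**2 - 7*n + 19)/(4*(n + 3)).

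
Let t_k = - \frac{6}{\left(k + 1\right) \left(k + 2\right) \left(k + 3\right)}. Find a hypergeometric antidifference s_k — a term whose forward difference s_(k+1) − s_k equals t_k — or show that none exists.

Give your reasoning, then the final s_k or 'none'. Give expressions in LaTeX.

t_(k+1)/t_k = (k + 1)/(k + 4).
Gosper form: A/B · C(k+1)/C(k) with A=k + 1, B=k + 4, C=1.
Set up (k + 1)·f(k+1) − (k + 3)·f(k) − (1) = 0.
Bound: deg f ≤ 2.
Match coefficients ⇒ f(k) = k*(k + 3)/4.
Get s_k = R·t_k = 3*k*(-k - 3)/(2*(k + 1)*(k + 2)) with R(k) = B(k−1)f(k)/C(k) = k*(k + 3)**2/4.
Verify: -6/(k**3 + 6*k**2 + 11*k + 6) matches t_k.

s_k = \frac{3 k \left(- k - 3\right)}{2 \left(k + 1\right) \left(k + 2\right)}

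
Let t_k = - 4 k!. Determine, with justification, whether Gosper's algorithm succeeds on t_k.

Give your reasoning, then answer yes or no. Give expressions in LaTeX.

No — negative degree bound, so no certificate f.

Ratio r(k) = k + 1.
Take A(k)=k + 1, B(k)=1, C(k)=1.
Solve (k + 1)·f(k+1) − (1)·f(k) = 1.
d = -1 from the (1,0,0) case.
deg f ≤ -1 is impossible — no certificate.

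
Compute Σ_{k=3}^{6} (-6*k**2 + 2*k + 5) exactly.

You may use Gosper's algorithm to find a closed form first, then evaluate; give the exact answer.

Σ = -460

Ratio r(k) = (6*k**2 + 10*k - 1)/(6*k**2 - 2*k - 5).
Gosper form: A/B · C(k+1)/C(k) with A=1, B=1, C=k**2 - k/3 - 5/6.
Key eq: (1)·f(k+1) = (1)·f(k) + (k**2 - k/3 - 5/6).
Bound: deg f ≤ 3.
Coefficient equations give f(k) = k*(2*k**2 - 4*k - 3)/6.
Get s_k = R·t_k = k*(-2*k**2 + 4*k + 3) with R(k) = B(k−1)f(k)/C(k) = k*(2*k**2 - 4*k - 3)/(6*k**2 - 2*k - 5).
Verify: -6*k**2 + 2*k + 5 matches t_k.
Σ_(k=3)^(6) t_k = s_(7) − s_(3) = -469 − (-9) = -460.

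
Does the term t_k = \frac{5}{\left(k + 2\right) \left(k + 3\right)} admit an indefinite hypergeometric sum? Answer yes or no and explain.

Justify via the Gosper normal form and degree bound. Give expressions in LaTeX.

t_(k+1)/t_k = (k + 2)/(k + 4).
A = k + 2, B = k + 4, C = 1.
Solve (k + 2)·f(k+1) − (k + 3)·f(k) = 1.
From deg A=1, deg B=1, deg C=0: d=1.
A polynomial solution: f(k) = k/2.
Then R = B(k−1)f/C = k*(k + 3)/2, so s_k = R(k)·t_k = 5*k/(2*(k + 2)).
Verify: 5/(k**2 + 5*k + 6) matches t_k.

Yes. s_k = \frac{5 k}{2 \left(k + 2\right)}.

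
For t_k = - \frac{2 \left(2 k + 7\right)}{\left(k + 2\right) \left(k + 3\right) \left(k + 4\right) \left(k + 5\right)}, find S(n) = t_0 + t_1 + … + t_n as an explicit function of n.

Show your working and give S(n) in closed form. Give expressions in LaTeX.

Compute t_(k+1)/t_k: get (k + 2)*(2*k + 9)/((k + 6)*(2*k + 7)).
A = k + 2, B = k + 6, C = k + 7/2.
Solve (k + 2)·f(k+1) − (k + 5)·f(k) = k + 7/2.
Bound: deg f ≤ 3.
A polynomial solution: f(k) = k*(k + 3)*(k + 6)/16.
Certificate R = B(k−1)f/C = k*(k + 3)*(k + 5)*(k + 6)/(8*(2*k + 7)) gives s_k = k*(-k - 6)/(4*(k**2 + 6*k + 8)).
Check: Δs_k = 2*(-2*k - 7)/(k**4 + 14*k**3 + 71*k**2 + 154*k + 120). ✓
Σ_(k=0)^n t_k = s_(n+1) − s_(0) = ((-n**2 - 8*n - 7)/(4*(n**2 + 8*n + 15))) − (0), i.e. (-n**2 - 8*n - 7)/(4*(n**2 + 8*n + 15)).

S(n) = \frac{- n^{2} - 8 n - 7}{4 \left(n^{2} + 8 n + 15\right)}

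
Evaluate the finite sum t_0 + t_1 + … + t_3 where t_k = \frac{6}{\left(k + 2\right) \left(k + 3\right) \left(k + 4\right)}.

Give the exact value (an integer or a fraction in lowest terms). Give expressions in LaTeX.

r(k) = (k + 2)/(k + 5) after simplifying.
Take A(k)=k + 2, B(k)=k + 5, C(k)=1.
f must satisfy (k + 2)·f(k+1) − (k + 4)·f(k) = 1.
d = 2 from the (1,1,0) case.
Match coefficients ⇒ f(k) = k*(k + 5)/12.
Get s_k = R·t_k = k*(k + 5)/(2*(k + 2)*(k + 3)) with R(k) = B(k−1)f(k)/C(k) = k*(k + 4)*(k + 5)/12.
Δs = 6/(k**3 + 9*k**2 + 26*k + 24), as required.
Σ_(k=0)^(3) t_k = s_(4) − s_(0) = 3/7 − (0) = 3/7.

Σ = 3/7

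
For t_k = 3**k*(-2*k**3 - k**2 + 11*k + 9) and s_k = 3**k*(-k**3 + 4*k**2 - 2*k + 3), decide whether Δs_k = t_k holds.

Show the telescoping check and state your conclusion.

valid; difference matches t_k

s_(k+1) = 3**(k + 1)*(-k**3 + k**2 + 3*k + 4)
s_(k+1) − s_k = 3**k*(-2*k**3 - k**2 + 11*k + 9)
(s_(k+1) − s_k) − t_k = 0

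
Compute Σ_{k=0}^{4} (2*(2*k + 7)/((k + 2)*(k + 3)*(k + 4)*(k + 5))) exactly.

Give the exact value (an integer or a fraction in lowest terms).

The ratio is (k + 2)*(2*k + 9)/((k + 6)*(2*k + 7)).
A = k + 2, B = k + 6, C = k + 7/2.
Solve (k + 2)·f(k+1) − (k + 5)·f(k) = k + 7/2.
Degrees (1,1,1) ⇒ d ≤ 3.
Solving with deg f ≤ 3: f(k) = k*(k + 3)*(k + 6)/16.
R(k) = B(k−1)·f(k)/C(k) = k*(k + 3)*(k + 5)*(k + 6)/(8*(2*k + 7)); s_k = R·t_k = k*(k + 6)/(4*(k**2 + 6*k + 8)).
Verify: 2*(2*k + 7)/(k**4 + 14*k**3 + 71*k**2 + 154*k + 120) matches t_k.
Sum = s_(5) − s_(0); s_(5) = 55/252, s_(0) = 0 ⇒ 55/252.

Σ = 55/252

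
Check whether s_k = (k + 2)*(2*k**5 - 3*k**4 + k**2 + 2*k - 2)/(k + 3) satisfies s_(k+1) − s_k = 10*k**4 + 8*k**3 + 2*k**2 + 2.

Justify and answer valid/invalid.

s_(k+1) = (k + 3)*(2*k + 2*(k + 1)**5 - 3*(k + 1)**4 + (k + 1)**2)/(k + 4)
s_(k+1) − s_k = (10*k**6 + 70*k**5 + 137*k**4 + 84*k**3 + 21*k**2 + 14*k + 16)/(k**2 + 7*k + 12)
(s_(k+1) − s_k) − t_k = (-8*k**5 - 41*k**4 - 26*k**3 - 5*k**2 - 8)/(k**2 + 7*k + 12)

Invalid: residual (-8*k**5 - 41*k**4 - 26*k**3 - 5*k**2 - 8)/(k**2 + 7*k + 12) ≠ 0.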